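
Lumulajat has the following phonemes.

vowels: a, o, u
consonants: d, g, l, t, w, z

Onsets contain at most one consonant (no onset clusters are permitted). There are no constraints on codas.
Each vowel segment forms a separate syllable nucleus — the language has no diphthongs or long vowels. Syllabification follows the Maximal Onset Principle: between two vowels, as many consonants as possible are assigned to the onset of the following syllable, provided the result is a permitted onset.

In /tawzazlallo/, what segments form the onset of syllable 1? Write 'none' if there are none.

The vowels are a, a, a, o — 4 nuclei, so 4 syllables.
/a…a/ gap (V1→V2): /wz/; trying suffixes from longest down, /z/ is the first permitted one, so coda /w/ | onset /z/.
/a…a/ gap (V2→V3): cluster /zl/ — the longest permitted-onset suffix is /l/; onset = /l/, preceding coda = /z/.
/a…o/ gap (V3→V4): /ll/ — longest licit onset from the right is /l/, leaving /l/ as coda.
So the parse is taw.zaz.lal.lo.
Syllable 1 is /taw/: onset /t/, nucleus /a/, coda /w/.

t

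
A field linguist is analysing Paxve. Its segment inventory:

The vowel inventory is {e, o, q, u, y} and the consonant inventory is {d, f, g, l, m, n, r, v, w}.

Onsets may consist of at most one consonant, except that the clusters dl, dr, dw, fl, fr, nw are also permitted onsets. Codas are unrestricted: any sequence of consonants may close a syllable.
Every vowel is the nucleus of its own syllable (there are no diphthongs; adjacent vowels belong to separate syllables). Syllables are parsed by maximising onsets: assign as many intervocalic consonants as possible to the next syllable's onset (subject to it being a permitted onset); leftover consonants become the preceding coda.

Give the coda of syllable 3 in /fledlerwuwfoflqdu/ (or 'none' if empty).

Nuclei (vowels): e, e, u, o, q, u → 6 syllables.
σ1/σ2 boundary: cluster /dl/ — /dl/ is itself a permitted onset, so the whole cluster goes right; preceding coda = ∅.
σ2/σ3 boundary: cluster /rw/ — the longest permitted-onset suffix is /w/; onset = /w/, preceding coda = /r/.
σ3/σ4 boundary: /wf/; trying suffixes from longest down, /f/ is the first permitted one, so coda /w/ | onset /f/.
σ4/σ5 boundary: /fl/ — entire cluster is a permitted onset → onset /fl/, coda ∅.
σ5/σ6 boundary: /d/ is a single consonant, so it becomes the next onset.
Putting it together: fle.dler.wuw.fo.flq.du.
Syllable 3 is /wuw/: onset /w/, nucleus /u/, coda /w/.

w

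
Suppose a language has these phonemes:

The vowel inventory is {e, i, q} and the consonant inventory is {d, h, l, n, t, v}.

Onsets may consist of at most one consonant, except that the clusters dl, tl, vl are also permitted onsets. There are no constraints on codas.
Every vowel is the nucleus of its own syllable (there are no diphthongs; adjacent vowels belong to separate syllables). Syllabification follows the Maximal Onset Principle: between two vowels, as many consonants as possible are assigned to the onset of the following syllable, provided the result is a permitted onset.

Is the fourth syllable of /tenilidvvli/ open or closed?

open

Vowels present: e, i, i, i; each is a nucleus, giving 4 syllables.
σ1/σ2 boundary: /n/ is a single consonant, so it becomes the next onset.
σ2/σ3 boundary: /l/ is a single consonant, so it becomes the next onset.
σ3/σ4 boundary: cluster /dvvl/ — the longest permitted-onset suffix is /vl/; onset = /vl/, preceding coda = /dv/.
Syllabification: te.ni.lidv.vli.
Syllable 4 is /vli/; it ends in its nucleus with no coda, so it is open.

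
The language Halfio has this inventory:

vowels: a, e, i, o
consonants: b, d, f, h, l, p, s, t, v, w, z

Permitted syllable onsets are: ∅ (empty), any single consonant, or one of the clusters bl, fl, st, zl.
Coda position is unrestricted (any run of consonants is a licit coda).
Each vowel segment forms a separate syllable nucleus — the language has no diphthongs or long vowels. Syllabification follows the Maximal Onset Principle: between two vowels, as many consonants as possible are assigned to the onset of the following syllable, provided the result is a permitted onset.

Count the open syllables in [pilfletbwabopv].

The vowels are i, e, a, o — 4 nuclei, so 4 syllables.
Between /i/ (V1) and /e/ (V2): cluster /lfl/ — the longest permitted-onset suffix is /fl/; onset = /fl/, preceding coda = /l/.
Between /e/ (V2) and /a/ (V3): /tbw/; trying suffixes from longest down, /w/ is the first permitted one, so coda /tb/ | onset /w/.
Between /a/ (V3) and /o/ (V4): just /b/ — single C goes to the following onset.
Putting it together: pil.fletb.wa.bopv.
Classifying each syllable: /pil/ (closed), /fletb/ (closed), /wa/ (open), /bopv/ (closed).
Open syllables: 1.

1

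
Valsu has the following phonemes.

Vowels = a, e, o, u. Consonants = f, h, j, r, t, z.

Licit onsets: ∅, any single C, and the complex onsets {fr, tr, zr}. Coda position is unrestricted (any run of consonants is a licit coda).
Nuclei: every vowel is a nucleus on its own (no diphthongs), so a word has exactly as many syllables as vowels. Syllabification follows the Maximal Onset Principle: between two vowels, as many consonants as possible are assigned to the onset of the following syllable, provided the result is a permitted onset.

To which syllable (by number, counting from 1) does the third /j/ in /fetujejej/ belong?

The vowels are e, u, e, e — 4 nuclei, so 4 syllables.
Between /e/ (V1) and /u/ (V2): just /t/ — single C goes to the following onset.
Between /u/ (V2) and /e/ (V3): /j/ is a single consonant, so it becomes the next onset.
Between /e/ (V3) and /e/ (V4): /j/ → onset of the next syllable (single consonants are always licit onsets).
Putting it together: fe.tu.je.jej.
The third /j/ is in the coda of syllable 4 (/jej/).

4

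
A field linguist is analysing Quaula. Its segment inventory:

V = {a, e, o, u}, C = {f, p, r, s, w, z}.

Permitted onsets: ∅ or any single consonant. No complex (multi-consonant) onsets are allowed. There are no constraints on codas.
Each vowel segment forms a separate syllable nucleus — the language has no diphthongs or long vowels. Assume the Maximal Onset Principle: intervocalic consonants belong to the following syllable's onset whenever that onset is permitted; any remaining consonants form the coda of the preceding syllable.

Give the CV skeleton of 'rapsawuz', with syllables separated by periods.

Vowels present: a, a, u; each is a nucleus, giving 3 syllables.
/a…a/ gap (V1→V2): /ps/ splits as /p/ + /s/ (/s/ is the longest suffix that is a licit onset).
/a…u/ gap (V2→V3): just /w/ — single C goes to the following onset.
Result: rap.sa.wuz.
Mapping each syllable to C/V: /rap/ → CVC, /sa/ → CV, /wuz/ → CVC.

CVC.CV.CVC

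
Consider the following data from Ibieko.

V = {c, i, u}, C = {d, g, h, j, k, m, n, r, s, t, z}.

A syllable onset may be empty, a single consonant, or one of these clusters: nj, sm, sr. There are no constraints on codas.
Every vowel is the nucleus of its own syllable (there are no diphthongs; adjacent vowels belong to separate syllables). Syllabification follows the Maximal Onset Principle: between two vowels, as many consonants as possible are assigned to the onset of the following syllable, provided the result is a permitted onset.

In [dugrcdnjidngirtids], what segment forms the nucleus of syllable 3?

Vowels present: u, c, i, i, i; each is a nucleus, giving 5 syllables.
The third nucleus (vowel 3 from the left) is /i/.

i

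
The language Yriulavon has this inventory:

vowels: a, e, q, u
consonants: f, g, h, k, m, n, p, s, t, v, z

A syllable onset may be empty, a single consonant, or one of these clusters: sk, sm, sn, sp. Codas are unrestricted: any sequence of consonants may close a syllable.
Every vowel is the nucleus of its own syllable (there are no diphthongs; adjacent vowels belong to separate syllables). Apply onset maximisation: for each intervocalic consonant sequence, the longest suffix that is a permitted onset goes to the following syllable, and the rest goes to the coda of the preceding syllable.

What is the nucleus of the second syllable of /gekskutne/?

Nuclei (vowels): e, u, e → 3 syllables.
The second nucleus (vowel 2 from the left) is /u/.

u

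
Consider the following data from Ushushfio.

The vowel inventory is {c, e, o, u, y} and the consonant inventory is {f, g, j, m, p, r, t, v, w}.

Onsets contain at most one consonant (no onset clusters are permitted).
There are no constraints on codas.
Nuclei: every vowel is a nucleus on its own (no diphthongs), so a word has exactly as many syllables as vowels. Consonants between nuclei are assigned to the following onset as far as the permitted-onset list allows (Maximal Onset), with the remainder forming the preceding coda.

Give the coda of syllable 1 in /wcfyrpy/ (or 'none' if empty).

none

Nuclei (vowels): c, y, y → 3 syllables.
Between /c/ (V1) and /y/ (V2): /f/ → onset of the next syllable (single consonants are always licit onsets).
Between /y/ (V2) and /y/ (V3): /rp/; trying suffixes from longest down, /p/ is the first permitted one, so coda /r/ | onset /p/.
Putting it together: wc.fyr.py.
Syllable 1 is /wc/: onset /w/, nucleus /c/, coda ∅.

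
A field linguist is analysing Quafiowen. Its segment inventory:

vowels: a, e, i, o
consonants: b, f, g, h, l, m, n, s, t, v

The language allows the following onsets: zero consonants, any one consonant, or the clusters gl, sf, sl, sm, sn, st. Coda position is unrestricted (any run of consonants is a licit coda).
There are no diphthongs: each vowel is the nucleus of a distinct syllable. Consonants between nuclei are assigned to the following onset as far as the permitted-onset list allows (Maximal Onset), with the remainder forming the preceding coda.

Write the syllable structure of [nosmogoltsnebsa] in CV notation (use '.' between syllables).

Vowels present: o, o, o, e, a; each is a nucleus, giving 5 syllables.
V1 /o/ – V2 /o/: /sm/ is a licit onset in full, so it all attaches to the next syllable.
V2 /o/ – V3 /o/: /g/ → onset of the next syllable (single consonants are always licit onsets).
V3 /o/ – V4 /e/: /ltsn/ splits as /lt/ + /sn/ (/sn/ is the longest suffix that is a licit onset).
V4 /e/ – V5 /a/: /bs/; trying suffixes from longest down, /s/ is the first permitted one, so coda /b/ | onset /s/.
Putting it together: no.smo.golt.sneb.sa.
Mapping each syllable to C/V: /no/ → CV, /smo/ → CCV, /golt/ → CVCC, /sneb/ → CCVC, /sa/ → CV.

CV.CCV.CVCC.CCVC.CV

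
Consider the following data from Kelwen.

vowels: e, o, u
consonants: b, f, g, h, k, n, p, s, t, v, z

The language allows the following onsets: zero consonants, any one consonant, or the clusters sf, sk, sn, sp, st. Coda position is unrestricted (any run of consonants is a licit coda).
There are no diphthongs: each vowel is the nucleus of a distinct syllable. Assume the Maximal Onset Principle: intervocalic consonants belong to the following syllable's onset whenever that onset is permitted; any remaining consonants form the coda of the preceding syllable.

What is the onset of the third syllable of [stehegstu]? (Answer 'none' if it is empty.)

Nuclei (vowels): e, e, u → 3 syllables.
σ1/σ2 boundary: /h/ → onset of the next syllable (single consonants are always licit onsets).
σ2/σ3 boundary: /gst/ splits as /g/ + /st/ (/st/ is the longest suffix that is a licit onset).
Putting it together: ste.heg.stu.
Syllable 3 is /stu/: onset /st/, nucleus /u/, coda ∅.

st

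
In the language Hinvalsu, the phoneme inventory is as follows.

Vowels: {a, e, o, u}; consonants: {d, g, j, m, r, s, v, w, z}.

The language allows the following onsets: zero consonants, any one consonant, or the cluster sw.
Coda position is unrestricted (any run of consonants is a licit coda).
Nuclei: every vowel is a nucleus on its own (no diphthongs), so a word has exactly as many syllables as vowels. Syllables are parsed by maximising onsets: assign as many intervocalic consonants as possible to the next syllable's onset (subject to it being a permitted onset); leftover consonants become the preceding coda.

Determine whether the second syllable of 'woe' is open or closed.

open

The vowels are o, e — 2 nuclei, so 2 syllables.
V1 /o/ – V2 /e/: nothing intervenes; syllable break is V.V.
So the parse is wo.e.
Syllable 2 is /e/; it ends in its nucleus with no coda, so it is open.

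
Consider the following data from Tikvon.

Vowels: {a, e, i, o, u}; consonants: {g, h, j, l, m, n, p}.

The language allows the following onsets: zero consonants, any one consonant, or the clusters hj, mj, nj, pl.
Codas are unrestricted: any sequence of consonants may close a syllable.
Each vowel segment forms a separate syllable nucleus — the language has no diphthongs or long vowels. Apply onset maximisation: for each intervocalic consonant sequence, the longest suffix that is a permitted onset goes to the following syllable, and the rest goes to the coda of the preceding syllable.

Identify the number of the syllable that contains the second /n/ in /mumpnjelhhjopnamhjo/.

4

Vowels present: u, e, o, a, o; each is a nucleus, giving 5 syllables.
/u…e/ gap (V1→V2): /mpnj/ — longest licit onset from the right is /nj/, leaving /mp/ as coda.
/e…o/ gap (V2→V3): /lhhj/ splits as /lh/ + /hj/ (/hj/ is the longest suffix that is a licit onset).
/o…a/ gap (V3→V4): /pn/; trying suffixes from longest down, /n/ is the first permitted one, so coda /p/ | onset /n/.
/a…o/ gap (V4→V5): cluster /mhj/ — the longest permitted-onset suffix is /hj/; onset = /hj/, preceding coda = /m/.
So the parse is mump.njelh.hjop.nam.hjo.
The second /n/ is in the onset of syllable 4 (/nam/).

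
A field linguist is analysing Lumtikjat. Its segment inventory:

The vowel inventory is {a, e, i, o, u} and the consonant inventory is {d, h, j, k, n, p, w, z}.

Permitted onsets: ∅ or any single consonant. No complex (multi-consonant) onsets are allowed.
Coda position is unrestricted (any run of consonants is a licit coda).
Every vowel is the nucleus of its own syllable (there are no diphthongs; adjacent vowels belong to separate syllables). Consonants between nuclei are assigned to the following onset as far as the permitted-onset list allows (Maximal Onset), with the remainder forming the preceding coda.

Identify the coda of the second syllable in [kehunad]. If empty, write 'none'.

none

Nuclei (vowels): e, u, a → 3 syllables.
/e…u/ gap (V1→V2): /h/ → onset of the next syllable (single consonants are always licit onsets).
/u…a/ gap (V2→V3): /n/ is a single consonant, so it becomes the next onset.
Putting it together: ke.hu.nad.
Syllable 2 is /hu/: onset /h/, nucleus /u/, coda ∅.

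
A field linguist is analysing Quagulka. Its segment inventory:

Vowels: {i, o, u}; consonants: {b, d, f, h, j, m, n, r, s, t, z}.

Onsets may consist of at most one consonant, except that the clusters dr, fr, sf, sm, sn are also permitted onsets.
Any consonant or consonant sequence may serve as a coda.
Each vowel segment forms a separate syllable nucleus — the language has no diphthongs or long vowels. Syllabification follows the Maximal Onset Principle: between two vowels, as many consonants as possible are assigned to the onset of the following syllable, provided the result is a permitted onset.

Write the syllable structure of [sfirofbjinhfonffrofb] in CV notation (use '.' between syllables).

Vowels present: i, o, i, o, o; each is a nucleus, giving 5 syllables.
Between /i/ (V1) and /o/ (V2): /r/ → onset of the next syllable (single consonants are always licit onsets).
Between /o/ (V2) and /i/ (V3): /fbj/ splits as /fb/ + /j/ (/j/ is the longest suffix that is a licit onset).
Between /i/ (V3) and /o/ (V4): /nhf/ — longest licit onset from the right is /f/, leaving /nh/ as coda.
Between /o/ (V4) and /o/ (V5): /nffr/ — longest licit onset from the right is /fr/, leaving /nf/ as coda.
So the parse is sfi.rofb.jinh.fonf.frofb.
Mapping each syllable to C/V: /sfi/ → CCV, /rofb/ → CVCC, /jinh/ → CVCC, /fonf/ → CVCC, /frofb/ → CCVCC.

CCV.CVCC.CVCC.CVCC.CCVCC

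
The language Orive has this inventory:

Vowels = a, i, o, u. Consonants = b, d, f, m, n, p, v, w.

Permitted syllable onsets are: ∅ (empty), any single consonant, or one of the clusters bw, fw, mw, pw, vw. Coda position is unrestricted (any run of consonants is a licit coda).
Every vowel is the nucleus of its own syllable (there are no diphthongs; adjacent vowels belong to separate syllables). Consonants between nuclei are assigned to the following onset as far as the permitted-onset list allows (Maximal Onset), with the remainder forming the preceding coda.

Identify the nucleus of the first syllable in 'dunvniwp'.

u

Nuclei (vowels): u, i → 2 syllables.
The first nucleus (vowel 1 from the left) is /u/.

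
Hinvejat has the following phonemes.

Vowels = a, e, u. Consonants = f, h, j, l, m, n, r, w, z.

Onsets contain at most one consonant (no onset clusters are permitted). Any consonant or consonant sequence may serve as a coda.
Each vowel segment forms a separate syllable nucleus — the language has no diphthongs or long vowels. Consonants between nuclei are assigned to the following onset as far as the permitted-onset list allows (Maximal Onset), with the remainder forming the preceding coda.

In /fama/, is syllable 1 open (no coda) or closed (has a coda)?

Nuclei (vowels): a, a → 2 syllables.
Between /a/ (V1) and /a/ (V2): just /m/ — single C goes to the following onset.
Result: fa.ma.
Syllable 1 is /fa/; it ends in its nucleus with no coda, so it is open.

open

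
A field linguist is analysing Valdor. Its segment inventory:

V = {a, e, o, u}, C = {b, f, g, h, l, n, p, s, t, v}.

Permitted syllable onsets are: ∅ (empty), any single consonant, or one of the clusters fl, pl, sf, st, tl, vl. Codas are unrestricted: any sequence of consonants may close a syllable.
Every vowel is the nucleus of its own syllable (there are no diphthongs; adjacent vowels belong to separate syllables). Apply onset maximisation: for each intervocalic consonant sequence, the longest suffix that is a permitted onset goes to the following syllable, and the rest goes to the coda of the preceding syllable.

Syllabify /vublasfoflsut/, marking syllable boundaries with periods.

vub.la.sfofl.sut

Nuclei (vowels): u, a, o, u → 4 syllables.
/u…a/ gap (V1→V2): /bl/; trying suffixes from longest down, /l/ is the first permitted one, so coda /b/ | onset /l/.
/a…o/ gap (V2→V3): /sf/ — entire cluster is a permitted onset → onset /sf/, coda ∅.
/o…u/ gap (V3→V4): /fls/ — longest licit onset from the right is /s/, leaving /fl/ as coda.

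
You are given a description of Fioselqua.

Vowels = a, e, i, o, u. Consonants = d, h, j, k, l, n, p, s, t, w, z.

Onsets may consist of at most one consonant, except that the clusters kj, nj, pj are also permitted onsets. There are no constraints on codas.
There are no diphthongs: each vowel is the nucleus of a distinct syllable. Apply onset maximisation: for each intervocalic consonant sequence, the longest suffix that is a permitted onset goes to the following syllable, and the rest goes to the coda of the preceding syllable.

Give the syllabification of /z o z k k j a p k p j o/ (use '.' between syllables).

zozk.kjapk.pjo

Nuclei (vowels): o, a, o → 3 syllables.
/o…a/ gap (V1→V2): cluster /zkkj/ — the longest permitted-onset suffix is /kj/; onset = /kj/, preceding coda = /zk/.
/a…o/ gap (V2→V3): /pkpj/; trying suffixes from longest down, /pj/ is the first permitted one, so coda /pk/ | onset /pj/.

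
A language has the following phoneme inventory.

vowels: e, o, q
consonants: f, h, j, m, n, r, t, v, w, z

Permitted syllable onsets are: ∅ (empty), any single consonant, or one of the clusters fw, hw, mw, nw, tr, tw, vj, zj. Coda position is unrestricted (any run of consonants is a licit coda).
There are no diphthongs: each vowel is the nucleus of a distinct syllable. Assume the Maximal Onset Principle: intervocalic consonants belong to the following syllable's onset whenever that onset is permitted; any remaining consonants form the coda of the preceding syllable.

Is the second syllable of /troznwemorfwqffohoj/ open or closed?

open

The vowels are o, e, o, q, o, o — 6 nuclei, so 6 syllables.
V1 /o/ – V2 /e/: /znw/ splits as /z/ + /nw/ (/nw/ is the longest suffix that is a licit onset).
V2 /e/ – V3 /o/: /m/ is a single consonant, so it becomes the next onset.
V3 /o/ – V4 /q/: /rfw/ — longest licit onset from the right is /fw/, leaving /r/ as coda.
V4 /q/ – V5 /o/: /ff/; trying suffixes from longest down, /f/ is the first permitted one, so coda /f/ | onset /f/.
V5 /o/ – V6 /o/: /h/ is a single consonant, so it becomes the next onset.
Syllabification: troz.nwe.mor.fwqf.fo.hoj.
Syllable 2 is /nwe/; it ends in its nucleus with no coda, so it is open.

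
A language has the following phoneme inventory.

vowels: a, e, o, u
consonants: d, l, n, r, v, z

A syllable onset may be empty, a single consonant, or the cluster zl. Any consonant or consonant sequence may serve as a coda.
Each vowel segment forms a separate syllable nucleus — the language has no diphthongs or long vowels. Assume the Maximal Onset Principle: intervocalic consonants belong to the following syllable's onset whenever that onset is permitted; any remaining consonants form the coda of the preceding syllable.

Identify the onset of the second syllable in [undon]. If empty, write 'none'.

Vowels present: u, o; each is a nucleus, giving 2 syllables.
Between /u/ (V1) and /o/ (V2): /nd/; trying suffixes from longest down, /d/ is the first permitted one, so coda /n/ | onset /d/.
Syllabification: un.don.
Syllable 2 is /don/: onset /d/, nucleus /o/, coda /n/.

d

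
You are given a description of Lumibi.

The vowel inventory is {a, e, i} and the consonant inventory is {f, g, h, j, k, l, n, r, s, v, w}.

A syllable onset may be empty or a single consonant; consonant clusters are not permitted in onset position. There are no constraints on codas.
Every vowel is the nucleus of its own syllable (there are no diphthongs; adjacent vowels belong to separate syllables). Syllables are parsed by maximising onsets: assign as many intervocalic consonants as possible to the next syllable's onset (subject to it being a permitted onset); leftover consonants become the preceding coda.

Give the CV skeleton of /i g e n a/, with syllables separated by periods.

V.CV.CV

Nuclei (vowels): i, e, a → 3 syllables.
Between /i/ (V1) and /e/ (V2): /g/ is a single consonant, so it becomes the next onset.
Between /e/ (V2) and /a/ (V3): /n/ is a single consonant, so it becomes the next onset.
So the parse is i.ge.na.
Mapping each syllable to C/V: /i/ → V, /ge/ → CV, /na/ → CV.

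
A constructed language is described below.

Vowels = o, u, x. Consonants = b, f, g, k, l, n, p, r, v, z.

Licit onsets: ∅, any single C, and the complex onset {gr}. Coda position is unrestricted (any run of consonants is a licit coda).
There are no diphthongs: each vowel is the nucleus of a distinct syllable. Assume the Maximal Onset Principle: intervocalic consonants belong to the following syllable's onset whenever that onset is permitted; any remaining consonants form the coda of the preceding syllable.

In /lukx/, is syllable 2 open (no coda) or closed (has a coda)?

open

Vowels present: u, x; each is a nucleus, giving 2 syllables.
/u…x/ gap (V1→V2): just /k/ — single C goes to the following onset.
Result: lu.kx.
Syllable 2 is /kx/; it ends in its nucleus with no coda, so it is open.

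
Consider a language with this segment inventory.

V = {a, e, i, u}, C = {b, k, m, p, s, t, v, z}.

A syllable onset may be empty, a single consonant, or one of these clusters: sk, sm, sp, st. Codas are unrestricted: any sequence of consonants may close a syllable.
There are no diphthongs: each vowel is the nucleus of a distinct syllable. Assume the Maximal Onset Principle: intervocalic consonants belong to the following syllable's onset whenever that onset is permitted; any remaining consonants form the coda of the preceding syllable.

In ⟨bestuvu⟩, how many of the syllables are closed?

0

The vowels are e, u, u — 3 nuclei, so 3 syllables.
/e…u/ gap (V1→V2): /st/ — entire cluster is a permitted onset → onset /st/, coda ∅.
/u…u/ gap (V2→V3): just /v/ — single C goes to the following onset.
Syllabification: be.stu.vu.
Classifying each syllable: /be/ (open), /stu/ (open), /vu/ (open).
Closed syllables: 0.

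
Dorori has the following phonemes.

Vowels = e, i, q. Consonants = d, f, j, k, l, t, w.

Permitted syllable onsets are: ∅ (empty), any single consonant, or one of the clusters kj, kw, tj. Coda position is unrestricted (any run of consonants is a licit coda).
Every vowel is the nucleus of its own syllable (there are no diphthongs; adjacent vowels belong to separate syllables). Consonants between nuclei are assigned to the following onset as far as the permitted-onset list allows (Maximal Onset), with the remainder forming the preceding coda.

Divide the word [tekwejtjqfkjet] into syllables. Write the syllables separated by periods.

Vowels present: e, e, q, e; each is a nucleus, giving 4 syllables.
/e…e/ gap (V1→V2): /kw/ — entire cluster is a permitted onset → onset /kw/, coda ∅.
/e…q/ gap (V2→V3): /jtj/ splits as /j/ + /tj/ (/tj/ is the longest suffix that is a licit onset).
/q…e/ gap (V3→V4): /fkj/ — longest licit onset from the right is /kj/, leaving /f/ as coda.

te.kwej.tjqf.kjet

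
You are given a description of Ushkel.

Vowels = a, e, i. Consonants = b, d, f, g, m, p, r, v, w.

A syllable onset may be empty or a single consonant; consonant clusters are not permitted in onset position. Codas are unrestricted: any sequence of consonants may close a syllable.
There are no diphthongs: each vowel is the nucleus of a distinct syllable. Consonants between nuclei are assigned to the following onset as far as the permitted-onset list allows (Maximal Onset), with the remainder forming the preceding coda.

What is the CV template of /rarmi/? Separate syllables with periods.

CVC.CV

The vowels are a, i — 2 nuclei, so 2 syllables.
Between /a/ (V1) and /i/ (V2): /rm/; trying suffixes from longest down, /m/ is the first permitted one, so coda /r/ | onset /m/.
Result: rar.mi.
Mapping each syllable to C/V: /rar/ → CVC, /mi/ → CV.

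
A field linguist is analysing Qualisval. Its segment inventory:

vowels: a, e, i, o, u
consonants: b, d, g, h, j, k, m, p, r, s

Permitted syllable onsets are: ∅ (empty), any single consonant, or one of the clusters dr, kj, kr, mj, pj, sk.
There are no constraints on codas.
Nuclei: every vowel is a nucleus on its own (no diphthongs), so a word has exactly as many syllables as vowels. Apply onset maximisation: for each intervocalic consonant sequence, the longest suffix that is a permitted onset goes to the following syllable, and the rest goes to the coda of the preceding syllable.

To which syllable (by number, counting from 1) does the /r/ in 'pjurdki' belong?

The vowels are u, i — 2 nuclei, so 2 syllables.
σ1/σ2 boundary: cluster /rdk/ — the longest permitted-onset suffix is /k/; onset = /k/, preceding coda = /rd/.
Result: pjurd.ki.
The /r/ is in the coda of syllable 1 (/pjurd/).

1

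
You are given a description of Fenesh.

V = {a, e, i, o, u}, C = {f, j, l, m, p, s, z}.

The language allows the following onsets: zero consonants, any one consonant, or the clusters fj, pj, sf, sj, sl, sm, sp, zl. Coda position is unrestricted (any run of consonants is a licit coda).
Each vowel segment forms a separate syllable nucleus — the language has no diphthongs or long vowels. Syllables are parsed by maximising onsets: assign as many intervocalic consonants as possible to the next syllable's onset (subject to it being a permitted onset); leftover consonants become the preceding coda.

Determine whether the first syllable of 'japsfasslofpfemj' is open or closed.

closed

Vowels present: a, a, o, e; each is a nucleus, giving 4 syllables.
σ1/σ2 boundary: /psf/; trying suffixes from longest down, /sf/ is the first permitted one, so coda /p/ | onset /sf/.
σ2/σ3 boundary: cluster /ssl/ — the longest permitted-onset suffix is /sl/; onset = /sl/, preceding coda = /s/.
σ3/σ4 boundary: /fpf/ — longest licit onset from the right is /f/, leaving /fp/ as coda.
Result: jap.sfas.slofp.femj.
Syllable 1 is /jap/ with coda /p/, so it is closed.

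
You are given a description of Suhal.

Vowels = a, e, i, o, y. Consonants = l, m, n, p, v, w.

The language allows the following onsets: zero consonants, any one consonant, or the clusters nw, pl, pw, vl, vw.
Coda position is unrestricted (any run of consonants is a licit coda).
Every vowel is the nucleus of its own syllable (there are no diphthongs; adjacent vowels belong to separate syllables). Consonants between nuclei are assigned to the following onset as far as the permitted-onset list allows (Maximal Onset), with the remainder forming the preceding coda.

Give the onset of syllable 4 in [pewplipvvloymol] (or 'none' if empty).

none

Vowels present: e, i, o, y, o; each is a nucleus, giving 5 syllables.
Between /e/ (V1) and /i/ (V2): /wpl/; trying suffixes from longest down, /pl/ is the first permitted one, so coda /w/ | onset /pl/.
Between /i/ (V2) and /o/ (V3): /pvvl/ splits as /pv/ + /vl/ (/vl/ is the longest suffix that is a licit onset).
Between /o/ (V3) and /y/ (V4): no consonants, so the boundary falls immediately after /o/.
Between /y/ (V4) and /o/ (V5): /m/ → onset of the next syllable (single consonants are always licit onsets).
Result: pew.plipv.vlo.y.mol.
Syllable 4 is /y/: onset ∅, nucleus /y/, coda ∅.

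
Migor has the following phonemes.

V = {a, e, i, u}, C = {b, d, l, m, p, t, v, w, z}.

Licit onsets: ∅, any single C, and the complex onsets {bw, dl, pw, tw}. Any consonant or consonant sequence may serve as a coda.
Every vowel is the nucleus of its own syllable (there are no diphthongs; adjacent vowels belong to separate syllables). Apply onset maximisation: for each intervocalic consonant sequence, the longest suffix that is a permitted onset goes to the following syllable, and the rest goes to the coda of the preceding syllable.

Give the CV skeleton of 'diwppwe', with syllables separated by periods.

Nuclei (vowels): i, e → 2 syllables.
V1 /i/ – V2 /e/: cluster /wppw/ — the longest permitted-onset suffix is /pw/; onset = /pw/, preceding coda = /wp/.
So the parse is diwp.pwe.
Mapping each syllable to C/V: /diwp/ → CVCC, /pwe/ → CCV.

CVCC.CCV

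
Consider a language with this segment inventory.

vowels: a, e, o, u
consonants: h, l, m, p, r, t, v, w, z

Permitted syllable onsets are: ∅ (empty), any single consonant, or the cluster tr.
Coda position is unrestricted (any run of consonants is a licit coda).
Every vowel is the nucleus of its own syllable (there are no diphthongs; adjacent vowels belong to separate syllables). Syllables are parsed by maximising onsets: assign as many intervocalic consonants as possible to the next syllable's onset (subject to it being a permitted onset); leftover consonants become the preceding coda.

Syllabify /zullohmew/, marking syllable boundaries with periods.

zul.loh.mew

The vowels are u, o, e — 3 nuclei, so 3 syllables.
Between /u/ (V1) and /o/ (V2): cluster /ll/ — the longest permitted-onset suffix is /l/; onset = /l/, preceding coda = /l/.
Between /o/ (V2) and /e/ (V3): /hm/ — longest licit onset from the right is /m/, leaving /h/ as coda.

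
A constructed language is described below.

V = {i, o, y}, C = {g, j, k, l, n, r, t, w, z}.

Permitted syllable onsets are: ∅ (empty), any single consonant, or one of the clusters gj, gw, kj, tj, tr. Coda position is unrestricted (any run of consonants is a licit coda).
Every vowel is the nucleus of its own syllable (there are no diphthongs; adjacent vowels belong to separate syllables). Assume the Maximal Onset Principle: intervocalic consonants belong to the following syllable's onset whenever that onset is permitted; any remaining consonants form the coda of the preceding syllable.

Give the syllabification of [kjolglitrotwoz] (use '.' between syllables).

Nuclei (vowels): o, i, o, o → 4 syllables.
V1 /o/ – V2 /i/: cluster /lgl/ — the longest permitted-onset suffix is /l/; onset = /l/, preceding coda = /lg/.
V2 /i/ – V3 /o/: /tr/ — entire cluster is a permitted onset → onset /tr/, coda ∅.
V3 /o/ – V4 /o/: /tw/; trying suffixes from longest down, /w/ is the first permitted one, so coda /t/ | onset /w/.

kjolg.li.trot.woz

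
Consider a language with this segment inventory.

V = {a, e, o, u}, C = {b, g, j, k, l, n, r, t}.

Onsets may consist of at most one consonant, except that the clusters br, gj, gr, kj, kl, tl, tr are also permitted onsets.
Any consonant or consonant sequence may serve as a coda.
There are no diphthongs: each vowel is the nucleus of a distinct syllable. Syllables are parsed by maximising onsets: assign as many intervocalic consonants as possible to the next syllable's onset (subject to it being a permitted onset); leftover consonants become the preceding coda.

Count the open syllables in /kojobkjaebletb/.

The vowels are o, o, a, e, e — 5 nuclei, so 5 syllables.
Between /o/ (V1) and /o/ (V2): /j/ is a single consonant, so it becomes the next onset.
Between /o/ (V2) and /a/ (V3): /bkj/; trying suffixes from longest down, /kj/ is the first permitted one, so coda /b/ | onset /kj/.
Between /a/ (V3) and /e/ (V4): nothing intervenes; syllable break is V.V.
Between /e/ (V4) and /e/ (V5): /bl/ splits as /b/ + /l/ (/l/ is the longest suffix that is a licit onset).
Syllabification: ko.job.kja.eb.letb.
Classifying each syllable: /ko/ (open), /job/ (closed), /kja/ (open), /eb/ (closed), /letb/ (closed).
Open syllables: 2.

2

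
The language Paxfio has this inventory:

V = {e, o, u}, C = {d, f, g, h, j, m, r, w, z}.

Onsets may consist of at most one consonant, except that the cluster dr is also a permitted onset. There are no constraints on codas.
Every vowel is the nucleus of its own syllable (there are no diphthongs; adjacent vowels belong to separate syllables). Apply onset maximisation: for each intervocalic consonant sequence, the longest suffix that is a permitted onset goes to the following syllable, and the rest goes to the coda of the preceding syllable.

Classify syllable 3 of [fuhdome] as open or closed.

Nuclei (vowels): u, o, e → 3 syllables.
σ1/σ2 boundary: cluster /hd/ — the longest permitted-onset suffix is /d/; onset = /d/, preceding coda = /h/.
σ2/σ3 boundary: /m/ → onset of the next syllable (single consonants are always licit onsets).
Putting it together: fuh.do.me.
Syllable 3 is /me/; it ends in its nucleus with no coda, so it is open.

open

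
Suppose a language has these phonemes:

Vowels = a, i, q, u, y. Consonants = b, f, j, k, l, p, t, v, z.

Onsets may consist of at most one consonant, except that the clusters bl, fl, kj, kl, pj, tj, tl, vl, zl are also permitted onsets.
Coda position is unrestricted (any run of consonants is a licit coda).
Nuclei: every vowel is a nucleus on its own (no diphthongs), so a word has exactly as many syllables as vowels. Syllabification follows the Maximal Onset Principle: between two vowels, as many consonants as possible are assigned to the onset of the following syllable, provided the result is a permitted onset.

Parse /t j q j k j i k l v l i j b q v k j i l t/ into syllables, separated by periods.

The vowels are q, i, i, q, i — 5 nuclei, so 5 syllables.
V1 /q/ – V2 /i/: /jkj/ splits as /j/ + /kj/ (/kj/ is the longest suffix that is a licit onset).
V2 /i/ – V3 /i/: /klvl/ splits as /kl/ + /vl/ (/vl/ is the longest suffix that is a licit onset).
V3 /i/ – V4 /q/: /jb/; trying suffixes from longest down, /b/ is the first permitted one, so coda /j/ | onset /b/.
V4 /q/ – V5 /i/: /vkj/ splits as /v/ + /kj/ (/kj/ is the longest suffix that is a licit onset).

tjqj.kjikl.vlij.bqv.kjilt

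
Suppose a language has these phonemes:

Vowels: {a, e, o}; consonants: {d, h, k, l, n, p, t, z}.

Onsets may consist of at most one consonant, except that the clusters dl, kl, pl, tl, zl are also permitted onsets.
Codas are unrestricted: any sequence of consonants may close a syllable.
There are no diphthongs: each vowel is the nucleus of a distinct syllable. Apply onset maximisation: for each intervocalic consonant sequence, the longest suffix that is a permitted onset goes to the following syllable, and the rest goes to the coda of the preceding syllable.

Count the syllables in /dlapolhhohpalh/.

4

Vowels present: a, o, o, a; each is a nucleus, giving 4 syllables.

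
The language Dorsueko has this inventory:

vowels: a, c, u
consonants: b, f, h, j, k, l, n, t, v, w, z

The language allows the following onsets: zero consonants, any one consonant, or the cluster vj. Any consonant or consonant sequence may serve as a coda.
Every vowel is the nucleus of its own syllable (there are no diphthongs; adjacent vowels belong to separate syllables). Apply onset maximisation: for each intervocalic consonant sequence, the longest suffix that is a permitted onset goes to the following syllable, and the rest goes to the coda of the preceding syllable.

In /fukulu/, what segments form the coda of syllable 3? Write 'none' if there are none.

none

Nuclei (vowels): u, u, u → 3 syllables.
V1 /u/ – V2 /u/: /k/ → onset of the next syllable (single consonants are always licit onsets).
V2 /u/ – V3 /u/: just /l/ — single C goes to the following onset.
Result: fu.ku.lu.
Syllable 3 is /lu/: onset /l/, nucleus /u/, coda ∅.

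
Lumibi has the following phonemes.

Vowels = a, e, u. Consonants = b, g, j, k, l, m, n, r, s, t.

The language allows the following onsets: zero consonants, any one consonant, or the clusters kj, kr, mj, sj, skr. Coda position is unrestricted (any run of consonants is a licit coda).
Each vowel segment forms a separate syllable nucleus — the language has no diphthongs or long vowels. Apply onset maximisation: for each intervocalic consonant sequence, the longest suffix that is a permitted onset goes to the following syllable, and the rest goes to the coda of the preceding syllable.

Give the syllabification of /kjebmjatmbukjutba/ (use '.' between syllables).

kjeb.mjatm.bu.kjut.ba

Vowels present: e, a, u, u, a; each is a nucleus, giving 5 syllables.
/e…a/ gap (V1→V2): cluster /bmj/ — the longest permitted-onset suffix is /mj/; onset = /mj/, preceding coda = /b/.
/a…u/ gap (V2→V3): cluster /tmb/ — the longest permitted-onset suffix is /b/; onset = /b/, preceding coda = /tm/.
/u…u/ gap (V3→V4): cluster /kj/ — /kj/ is itself a permitted onset, so the whole cluster goes right; preceding coda = ∅.
/u…a/ gap (V4→V5): cluster /tb/ — the longest permitted-onset suffix is /b/; onset = /b/, preceding coda = /t/.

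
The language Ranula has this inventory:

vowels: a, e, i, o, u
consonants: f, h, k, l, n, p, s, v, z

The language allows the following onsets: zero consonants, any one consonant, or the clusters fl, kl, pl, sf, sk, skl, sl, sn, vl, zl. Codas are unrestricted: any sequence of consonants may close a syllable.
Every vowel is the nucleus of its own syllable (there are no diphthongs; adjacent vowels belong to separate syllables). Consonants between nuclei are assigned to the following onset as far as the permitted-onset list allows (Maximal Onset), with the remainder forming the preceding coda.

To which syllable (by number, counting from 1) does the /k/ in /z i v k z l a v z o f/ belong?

1

Nuclei (vowels): i, a, o → 3 syllables.
σ1/σ2 boundary: /vkzl/; trying suffixes from longest down, /zl/ is the first permitted one, so coda /vk/ | onset /zl/.
σ2/σ3 boundary: cluster /vz/ — the longest permitted-onset suffix is /z/; onset = /z/, preceding coda = /v/.
Result: zivk.zlav.zof.
The /k/ is in the coda of syllable 1 (/zivk/).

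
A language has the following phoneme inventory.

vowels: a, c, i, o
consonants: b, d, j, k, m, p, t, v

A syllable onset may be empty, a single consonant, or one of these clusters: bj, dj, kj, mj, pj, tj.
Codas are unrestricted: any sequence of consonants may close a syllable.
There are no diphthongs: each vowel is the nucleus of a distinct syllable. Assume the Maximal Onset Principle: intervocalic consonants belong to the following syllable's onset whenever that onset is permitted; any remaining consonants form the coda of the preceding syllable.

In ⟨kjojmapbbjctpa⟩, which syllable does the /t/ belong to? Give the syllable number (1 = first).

The vowels are o, a, c, a — 4 nuclei, so 4 syllables.
/o…a/ gap (V1→V2): /jm/ splits as /j/ + /m/ (/m/ is the longest suffix that is a licit onset).
/a…c/ gap (V2→V3): /pbbj/ — longest licit onset from the right is /bj/, leaving /pb/ as coda.
/c…a/ gap (V3→V4): /tp/ splits as /t/ + /p/ (/p/ is the longest suffix that is a licit onset).
So the parse is kjoj.mapb.bjct.pa.
The /t/ is in the coda of syllable 3 (/bjct/).

3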